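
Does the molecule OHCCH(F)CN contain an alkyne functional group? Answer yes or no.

no

terminal –CHO: carbonyl C bonded to H and C → aldehyde.
halogen on an sp³ carbon → alkyl halide.
–C≡N: carbon triple-bonded to nitrogen → nitrile.
In CN, the triple bond is C≡N, not C≡C, so it is a nitrile.
The groups actually present are: aldehyde, alkyl halide, nitrile.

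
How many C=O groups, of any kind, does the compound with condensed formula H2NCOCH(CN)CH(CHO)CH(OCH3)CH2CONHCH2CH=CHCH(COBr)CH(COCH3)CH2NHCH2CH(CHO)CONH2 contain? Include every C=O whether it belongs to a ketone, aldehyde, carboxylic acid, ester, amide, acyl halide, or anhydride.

7

H2NCO: amide, 1 C=O (running total 1).
CH(CHO): aldehyde, 1 C=O (running total 2).
CH2CONHCH2: amide, 1 C=O (running total 3).
CH(COBr): acyl halide, 1 C=O (running total 4).
CH(COCH3): ketone, 1 C=O (running total 5).
CH(CHO): aldehyde, 1 C=O (running total 6).
CONH2: amide, 1 C=O (running total 7).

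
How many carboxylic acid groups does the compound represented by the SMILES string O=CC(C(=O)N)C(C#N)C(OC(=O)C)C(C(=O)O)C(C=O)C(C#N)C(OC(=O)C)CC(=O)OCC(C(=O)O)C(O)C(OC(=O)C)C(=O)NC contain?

2

Reading the structure from left to right:
  OHC: terminal –CHO: carbonyl C bonded to H and C → aldehyde.
  CH(CONH2): pendant –CONH2: carbonyl C bonded to C and N → amide.
  CH(CN): pendant –C≡N: nitrile.
  CH(OCOCH3): pendant –OC(=O)CH3: an acyloxy group → ester.
  CH(COOH): pendant –COOH: carbonyl C bonded to C and –OH → carboxylic acid.
  CH(CHO): pendant –CHO: carbonyl C bonded to C and H → aldehyde.
  CH(CN): pendant –C≡N: nitrile.
  CH(OCOCH3): pendant –OC(=O)CH3: an acyloxy group → ester.
  CH2COOCH2: –C(=O)–O–C with C on the carbonyl side → ester.
  CH(COOH): pendant –COOH: carbonyl C bonded to C and –OH → carboxylic acid.
  CH(OH): –OH on an sp³ carbon → alcohol (secondary).
  CH(OCOCH3): pendant –OC(=O)CH3: an acyloxy group → ester.
  CONHCH3: –C(=O)NHCH3: carbonyl C bonded to C and to N → amide (the N is not an amine).
Carboxylic acid appears at: CH(COOH), CH(COOH) → 2.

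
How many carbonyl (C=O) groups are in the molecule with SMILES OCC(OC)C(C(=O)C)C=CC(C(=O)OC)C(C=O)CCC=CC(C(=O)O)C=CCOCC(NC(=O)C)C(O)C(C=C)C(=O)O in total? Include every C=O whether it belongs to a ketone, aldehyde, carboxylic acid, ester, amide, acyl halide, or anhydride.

CH(COCH3): ketone, 1 C=O (running total 1).
CH(COOCH3): ester, 1 C=O (running total 2).
CH(CHO): aldehyde, 1 C=O (running total 3).
CH(COOH): carboxylic acid, 1 C=O (running total 4).
CH(NHCOCH3): amide, 1 C=O (running total 5).
COOH: carboxylic acid, 1 C=O (running total 6).

6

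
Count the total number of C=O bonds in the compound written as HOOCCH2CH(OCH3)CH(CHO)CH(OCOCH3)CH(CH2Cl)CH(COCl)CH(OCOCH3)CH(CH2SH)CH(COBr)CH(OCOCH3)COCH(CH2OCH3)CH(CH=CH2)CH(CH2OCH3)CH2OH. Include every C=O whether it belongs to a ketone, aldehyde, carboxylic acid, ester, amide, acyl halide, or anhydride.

8

HOOC: carboxylic acid, 1 C=O (running total 1).
CH(CHO): aldehyde, 1 C=O (running total 2).
CH(OCOCH3): ester, 1 C=O (running total 3).
CH(COCl): acyl halide, 1 C=O (running total 4).
CH(OCOCH3): ester, 1 C=O (running total 5).
CH(COBr): acyl halide, 1 C=O (running total 6).
CH(OCOCH3): ester, 1 C=O (running total 7).
CO: ketone, 1 C=O (running total 8).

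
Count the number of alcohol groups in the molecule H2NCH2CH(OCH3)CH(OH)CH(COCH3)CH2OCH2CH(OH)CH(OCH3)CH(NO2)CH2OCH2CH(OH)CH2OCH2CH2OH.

4

Reading the structure from left to right:
  H2NCH2: –NH2 on an sp³ carbon with no adjacent C=O → amine.
  CH(OCH3): pendant –OCH3: C–O–C with sp³ C, no adjacent C=O → ether.
  CH(OH): –OH on an sp³ carbon → alcohol (secondary).
  CH(COCH3): pendant –COCH3: carbonyl C bonded to two carbons → ketone.
  CH2OCH2: C–O–C with sp³ carbons on both sides and no adjacent C=O → ether.
  CH(OH): –OH on an sp³ carbon → alcohol (secondary).
  CH(OCH3): pendant –OCH3: C–O–C with sp³ C, no adjacent C=O → ether.
  CH(NO2): –NO2 on an sp³ carbon → nitro (the N=O is not a carbonyl).
  CH2OCH2: C–O–C with sp³ carbons on both sides and no adjacent C=O → ether.
  CH(OH): –OH on an sp³ carbon → alcohol (secondary).
  CH2OCH2: C–O–C with sp³ carbons on both sides and no adjacent C=O → ether.
  CH2OH: –OH on an sp³ carbon → alcohol.
Alcohol appears at: CH(OH), CH(OH), CH(OH), CH2OH → 4.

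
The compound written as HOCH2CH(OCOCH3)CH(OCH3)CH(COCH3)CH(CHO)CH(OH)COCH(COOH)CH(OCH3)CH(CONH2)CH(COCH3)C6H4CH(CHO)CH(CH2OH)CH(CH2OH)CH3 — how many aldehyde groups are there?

Taking each segment in turn:
  HOCH2: HO– on an sp³ carbon → alcohol.
  CH(OCOCH3): pendant –OC(=O)CH3: an acyloxy group → ester.
  CH(OCH3): pendant –OCH3: C–O–C with sp³ C, no adjacent C=O → ether.
  CH(COCH3): pendant –COCH3: carbonyl C bonded to two carbons → ketone.
  CH(CHO): pendant –CHO: carbonyl C bonded to C and H → aldehyde.
  CH(OH): –OH on an sp³ carbon → alcohol (secondary).
  CO: –C(=O)– with carbon on both sides → ketone.
  CH(COOH): pendant –COOH: carbonyl C bonded to C and –OH → carboxylic acid.
  CH(OCH3): pendant –OCH3: C–O–C with sp³ C, no adjacent C=O → ether.
  CH(CONH2): pendant –CONH2: carbonyl C bonded to C and N → amide.
  CH(COCH3): pendant –COCH3: carbonyl C bonded to two carbons → ketone.
  C6H4: para-disubstituted benzene ring → arene.
  CH(CHO): pendant –CHO: carbonyl C bonded to C and H → aldehyde.
  CH(CH2OH): pendant –CH2OH on an sp³ backbone C → alcohol.
  CH(CH2OH): pendant –CH2OH on an sp³ backbone C → alcohol.
Aldehyde appears at: CH(CHO), CH(CHO) → 2.

2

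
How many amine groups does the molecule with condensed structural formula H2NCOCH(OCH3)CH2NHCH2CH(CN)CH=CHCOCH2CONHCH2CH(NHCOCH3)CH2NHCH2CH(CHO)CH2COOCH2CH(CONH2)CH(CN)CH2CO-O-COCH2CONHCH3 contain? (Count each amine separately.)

2

Working along the chain:
  H2NCO: –C(=O)NH2: carbonyl C bonded to C and to N → amide (the N is not a separate amine).
  CH(OCH3): pendant –OCH3: C–O–C with sp³ C, no adjacent C=O → ether.
  CH2NHCH2: C–N–C with sp³ carbons and no adjacent C=O → amine (secondary).
  CH(CN): pendant –C≡N: nitrile.
  CH=CH: C=C double bond → alkene.
  CO: –C(=O)– with carbon on both sides → ketone.
  CH2CONHCH2: –C(=O)–N– linkage → amide (the N is not an amine).
  CH(NHCOCH3): pendant –NHC(=O)CH3: N bonded to a carbonyl → amide (not amine).
  CH2NHCH2: C–N–C with sp³ carbons and no adjacent C=O → amine (secondary).
  CH(CHO): pendant –CHO: carbonyl C bonded to C and H → aldehyde.
  CH2COOCH2: –C(=O)–O–C with C on the carbonyl side → ester.
  CH(CONH2): pendant –CONH2: carbonyl C bonded to C and N → amide.
  CH(CN): pendant –C≡N: nitrile.
  CH2CO-O-COCH2: two acyl groups sharing one oxygen, –C(=O)–O–C(=O)– → anhydride.
  CONHCH3: –C(=O)NHCH3: carbonyl C bonded to C and to N → amide (the N is not an amine).
Amine appears at: CH2NHCH2, CH2NHCH2 → 2.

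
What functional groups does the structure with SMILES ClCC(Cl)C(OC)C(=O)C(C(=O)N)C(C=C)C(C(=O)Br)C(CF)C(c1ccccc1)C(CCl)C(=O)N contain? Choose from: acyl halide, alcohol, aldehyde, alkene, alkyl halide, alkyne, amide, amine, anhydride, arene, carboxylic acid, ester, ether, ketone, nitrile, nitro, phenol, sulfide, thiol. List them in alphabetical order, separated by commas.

acyl halide, alkene, alkyl halide, amide, arene, ether, ketone

halogen on an sp³ carbon → alkyl halide.
halogen on an sp³ carbon → alkyl halide.
pendant –OCH3: C–O–C with sp³ C, no adjacent C=O → ether.
–C(=O)– with carbon on both sides → ketone.
pendant –CONH2: carbonyl C bonded to C and N → amide.
pendant –CH=CH2: C=C double bond → alkene.
pendant –C(=O)X: carbonyl C bonded to C and halogen → acyl halide.
pendant –CH2X: halogen on sp³ carbon → alkyl halide.
pendant –C6H5: benzene ring → arene.
pendant –CH2X: halogen on sp³ carbon → alkyl halide.
–C(=O)NH2: carbonyl C bonded to C and to N → amide (the N is not a separate amine).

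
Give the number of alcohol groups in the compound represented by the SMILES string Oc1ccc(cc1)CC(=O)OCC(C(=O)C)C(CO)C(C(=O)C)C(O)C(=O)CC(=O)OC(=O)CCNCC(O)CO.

4

Reading the structure from left to right:
  HOC6H4: –OH attached directly to an aromatic ring → phenol (not alcohol); the ring itself is an arene.
  CH2COOCH2: –C(=O)–O–C with C on the carbonyl side → ester.
  CH(COCH3): pendant –COCH3: carbonyl C bonded to two carbons → ketone.
  CH(CH2OH): pendant –CH2OH on an sp³ backbone C → alcohol.
  CH(COCH3): pendant –COCH3: carbonyl C bonded to two carbons → ketone.
  CH(OH): –OH on an sp³ carbon → alcohol (secondary).
  CO: –C(=O)– with carbon on both sides → ketone.
  CH2CO-O-COCH2: two acyl groups sharing one oxygen, –C(=O)–O–C(=O)– → anhydride.
  CH2NHCH2: C–N–C with sp³ carbons and no adjacent C=O → amine (secondary).
  CH(OH): –OH on an sp³ carbon → alcohol (secondary).
  CH2OH: –OH on an sp³ carbon → alcohol.
Alcohol appears at: CH(CH2OH), CH(OH), CH(OH), CH2OH → 4.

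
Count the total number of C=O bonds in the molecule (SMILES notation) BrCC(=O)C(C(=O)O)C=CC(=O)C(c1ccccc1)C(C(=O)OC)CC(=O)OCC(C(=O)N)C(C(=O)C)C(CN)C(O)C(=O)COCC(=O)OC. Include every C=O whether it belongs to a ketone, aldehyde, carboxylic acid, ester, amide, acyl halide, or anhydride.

9

CO: ketone, 1 C=O (running total 1).
CH(COOH): carboxylic acid, 1 C=O (running total 2).
CO: ketone, 1 C=O (running total 3).
CH(COOCH3): ester, 1 C=O (running total 4).
CH2COOCH2: ester, 1 C=O (running total 5).
CH(CONH2): amide, 1 C=O (running total 6).
CH(COCH3): ketone, 1 C=O (running total 7).
CO: ketone, 1 C=O (running total 8).
COOCH3: ester, 1 C=O (running total 9).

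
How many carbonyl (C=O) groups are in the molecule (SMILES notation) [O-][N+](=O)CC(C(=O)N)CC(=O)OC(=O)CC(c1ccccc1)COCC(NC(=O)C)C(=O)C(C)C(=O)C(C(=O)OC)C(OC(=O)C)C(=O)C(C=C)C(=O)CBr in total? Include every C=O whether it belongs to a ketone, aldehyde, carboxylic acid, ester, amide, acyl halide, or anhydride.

CH(CONH2): amide, 1 C=O (running total 1).
CH2CO-O-COCH2: anhydride, 2 C=O (running total 3).
CH(NHCOCH3): amide, 1 C=O (running total 4).
CO: ketone, 1 C=O (running total 5).
CO: ketone, 1 C=O (running total 6).
CH(COOCH3): ester, 1 C=O (running total 7).
CH(OCOCH3): ester, 1 C=O (running total 8).
CO: ketone, 1 C=O (running total 9).
CO: ketone, 1 C=O (running total 10).

10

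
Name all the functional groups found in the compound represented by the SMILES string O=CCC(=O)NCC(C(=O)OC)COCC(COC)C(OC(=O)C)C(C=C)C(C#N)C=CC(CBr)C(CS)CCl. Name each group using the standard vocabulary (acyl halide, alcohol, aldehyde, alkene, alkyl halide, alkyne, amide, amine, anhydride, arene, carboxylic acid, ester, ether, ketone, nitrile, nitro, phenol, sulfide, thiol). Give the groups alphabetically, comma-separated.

aldehyde, alkene, alkyl halide, amide, ester, ether, nitrile, thiol

terminal –CHO: carbonyl C bonded to H and C → aldehyde.
–C(=O)–N– linkage → amide (the N is not an amine).
pendant –COOCH3: carbonyl C bonded to C and –OCH3 → ester.
C–O–C with sp³ carbons on both sides and no adjacent C=O → ether.
pendant –CH2OCH3: C–O–C linkage → ether.
pendant –OC(=O)CH3: an acyloxy group → ester.
pendant –CH=CH2: C=C double bond → alkene.
pendant –C≡N: nitrile.
C=C double bond → alkene.
pendant –CH2X: halogen on sp³ carbon → alkyl halide.
pendant –CH2SH → thiol.
halogen on an sp³ carbon → alkyl halide.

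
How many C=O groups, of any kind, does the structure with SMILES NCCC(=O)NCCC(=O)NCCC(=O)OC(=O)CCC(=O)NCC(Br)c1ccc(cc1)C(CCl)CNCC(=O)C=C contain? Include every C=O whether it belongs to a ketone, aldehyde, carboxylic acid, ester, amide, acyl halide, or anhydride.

CH2CONHCH2: amide, 1 C=O (running total 1).
CH2CONHCH2: amide, 1 C=O (running total 2).
CH2CO-O-COCH2: anhydride, 2 C=O (running total 4).
CH2CONHCH2: amide, 1 C=O (running total 5).
CO: ketone, 1 C=O (running total 6).

6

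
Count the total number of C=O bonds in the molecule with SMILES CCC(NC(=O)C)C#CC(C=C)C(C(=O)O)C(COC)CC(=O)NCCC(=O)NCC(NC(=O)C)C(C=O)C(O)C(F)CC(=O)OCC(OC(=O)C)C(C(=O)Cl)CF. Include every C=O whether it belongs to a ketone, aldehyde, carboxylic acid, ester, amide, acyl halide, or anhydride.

CH(NHCOCH3): amide, 1 C=O (running total 1).
CH(COOH): carboxylic acid, 1 C=O (running total 2).
CH2CONHCH2: amide, 1 C=O (running total 3).
CH2CONHCH2: amide, 1 C=O (running total 4).
CH(NHCOCH3): amide, 1 C=O (running total 5).
CH(CHO): aldehyde, 1 C=O (running total 6).
CH2COOCH2: ester, 1 C=O (running total 7).
CH(OCOCH3): ester, 1 C=O (running total 8).
CH(COCl): acyl halide, 1 C=O (running total 9).

9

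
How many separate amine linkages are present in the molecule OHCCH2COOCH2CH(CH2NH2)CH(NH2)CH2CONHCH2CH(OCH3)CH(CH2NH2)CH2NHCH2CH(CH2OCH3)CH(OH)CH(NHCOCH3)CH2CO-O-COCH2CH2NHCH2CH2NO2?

Taking each segment in turn:
  OHC: terminal –CHO: carbonyl C bonded to H and C → aldehyde.
  CH2COOCH2: –C(=O)–O–C with C on the carbonyl side → ester.
  CH(CH2NH2): pendant –CH2NH2: N on sp³ C, no adjacent C=O → amine.
  CH(NH2): –NH2 on an sp³ carbon with no adjacent C=O → amine.
  CH2CONHCH2: –C(=O)–N– linkage → amide (the N is not an amine).
  CH(OCH3): pendant –OCH3: C–O–C with sp³ C, no adjacent C=O → ether.
  CH(CH2NH2): pendant –CH2NH2: N on sp³ C, no adjacent C=O → amine.
  CH2NHCH2: C–N–C with sp³ carbons and no adjacent C=O → amine (secondary).
  CH(CH2OCH3): pendant –CH2OCH3: C–O–C linkage → ether.
  CH(OH): –OH on an sp³ carbon → alcohol (secondary).
  CH(NHCOCH3): pendant –NHC(=O)CH3: N bonded to a carbonyl → amide (not amine).
  CH2CO-O-COCH2: two acyl groups sharing one oxygen, –C(=O)–O–C(=O)– → anhydride.
  CH2NHCH2: C–N–C with sp³ carbons and no adjacent C=O → amine (secondary).
  CH2NO2: –NO2 on carbon → nitro group.
Amine appears at: CH(CH2NH2), CH(NH2), CH(CH2NH2), CH2NHCH2, CH2NHCH2 → 5.

5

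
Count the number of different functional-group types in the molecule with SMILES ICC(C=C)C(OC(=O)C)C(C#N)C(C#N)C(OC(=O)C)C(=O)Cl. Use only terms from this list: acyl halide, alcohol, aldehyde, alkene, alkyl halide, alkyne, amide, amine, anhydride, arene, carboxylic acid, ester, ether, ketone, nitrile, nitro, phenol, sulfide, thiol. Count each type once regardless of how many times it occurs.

5

Taking each segment in turn:
  ICH2: halogen on an sp³ carbon → alkyl halide.
  CH(CH=CH2): pendant –CH=CH2: C=C double bond → alkene.
  CH(OCOCH3): pendant –OC(=O)CH3: an acyloxy group → ester.
  CH(CN): pendant –C≡N: nitrile.
  CH(CN): pendant –C≡N: nitrile.
  CH(OCOCH3): pendant –OC(=O)CH3: an acyloxy group → ester.
  COCl: –C(=O)Cl: carbonyl C bonded to C and to a halogen → acyl halide (not alkyl halide).
Distinct types present: acyl halide, alkene, alkyl halide, ester, nitrile.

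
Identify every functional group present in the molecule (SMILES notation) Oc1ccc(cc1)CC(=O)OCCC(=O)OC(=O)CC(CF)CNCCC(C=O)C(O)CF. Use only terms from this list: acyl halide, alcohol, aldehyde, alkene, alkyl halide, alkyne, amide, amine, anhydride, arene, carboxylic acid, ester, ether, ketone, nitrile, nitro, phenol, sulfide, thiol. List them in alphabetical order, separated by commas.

alcohol, aldehyde, alkyl halide, amine, anhydride, arene, ester, phenol

–OH attached directly to an aromatic ring → phenol (not alcohol); the ring itself is an arene.
–C(=O)–O–C with C on the carbonyl side → ester.
two acyl groups sharing one oxygen, –C(=O)–O–C(=O)– → anhydride.
pendant –CH2X: halogen on sp³ carbon → alkyl halide.
C–N–C with sp³ carbons and no adjacent C=O → amine (secondary).
pendant –CHO: carbonyl C bonded to C and H → aldehyde.
–OH on an sp³ carbon → alcohol (secondary).
halogen on an sp³ carbon → alkyl halide.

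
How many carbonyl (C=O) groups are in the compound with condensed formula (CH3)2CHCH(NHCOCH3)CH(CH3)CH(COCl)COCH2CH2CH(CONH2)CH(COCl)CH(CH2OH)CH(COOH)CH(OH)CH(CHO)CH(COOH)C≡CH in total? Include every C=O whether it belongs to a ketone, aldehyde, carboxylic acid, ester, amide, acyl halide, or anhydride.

8

CH(NHCOCH3): amide, 1 C=O (running total 1).
CH(COCl): acyl halide, 1 C=O (running total 2).
CO: ketone, 1 C=O (running total 3).
CH(CONH2): amide, 1 C=O (running total 4).
CH(COCl): acyl halide, 1 C=O (running total 5).
CH(COOH): carboxylic acid, 1 C=O (running total 6).
CH(CHO): aldehyde, 1 C=O (running total 7).
CH(COOH): carboxylic acid, 1 C=O (running total 8).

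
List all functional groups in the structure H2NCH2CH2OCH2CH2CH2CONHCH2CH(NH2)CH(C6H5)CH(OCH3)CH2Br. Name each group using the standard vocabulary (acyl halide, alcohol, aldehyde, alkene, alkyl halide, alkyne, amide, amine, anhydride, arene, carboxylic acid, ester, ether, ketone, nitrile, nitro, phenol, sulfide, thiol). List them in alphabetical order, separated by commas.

–NH2 on an sp³ carbon with no adjacent C=O → amine.
C–O–C with sp³ carbons on both sides and no adjacent C=O → ether.
–C(=O)–N– linkage → amide (the N is not an amine).
–NH2 on an sp³ carbon with no adjacent C=O → amine.
pendant –C6H5: benzene ring → arene.
pendant –OCH3: C–O–C with sp³ C, no adjacent C=O → ether.
halogen on an sp³ carbon → alkyl halide.

alkyl halide, amide, amine, arene, ether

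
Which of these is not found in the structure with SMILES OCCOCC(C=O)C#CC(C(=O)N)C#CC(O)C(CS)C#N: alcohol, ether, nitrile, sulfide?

nitrile: present (CN — –C≡N: carbon triple-bonded to nitrogen → nitrile).
ether: present (CH2OCH2 — C–O–C with sp³ carbons on both sides and no adjacent C=O → ether).
alcohol: present (HOCH2 — HO– on an sp³ carbon → alcohol).
sulfide: no segment matches this pattern.

sulfide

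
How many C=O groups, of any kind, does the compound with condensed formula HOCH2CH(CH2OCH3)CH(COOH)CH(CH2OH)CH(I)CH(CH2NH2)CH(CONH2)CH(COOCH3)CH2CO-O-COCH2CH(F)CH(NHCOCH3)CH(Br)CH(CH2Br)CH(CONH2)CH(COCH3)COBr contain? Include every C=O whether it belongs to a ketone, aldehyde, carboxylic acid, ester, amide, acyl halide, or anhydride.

CH(COOH): carboxylic acid, 1 C=O (running total 1).
CH(CONH2): amide, 1 C=O (running total 2).
CH(COOCH3): ester, 1 C=O (running total 3).
CH2CO-O-COCH2: anhydride, 2 C=O (running total 5).
CH(NHCOCH3): amide, 1 C=O (running total 6).
CH(CONH2): amide, 1 C=O (running total 7).
CH(COCH3): ketone, 1 C=O (running total 8).
COBr: acyl halide, 1 C=O (running total 9).

9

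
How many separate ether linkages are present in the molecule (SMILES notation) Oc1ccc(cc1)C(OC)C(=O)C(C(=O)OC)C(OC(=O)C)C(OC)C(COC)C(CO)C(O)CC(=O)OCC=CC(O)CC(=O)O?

3

–OH attached directly to an aromatic ring → phenol (not alcohol); the ring itself is an arene.
pendant –OCH3: C–O–C with sp³ C, no adjacent C=O → ether.
–C(=O)– with carbon on both sides → ketone.
pendant –COOCH3: carbonyl C bonded to C and –OCH3 → ester.
pendant –OC(=O)CH3: an acyloxy group → ester.
pendant –OCH3: C–O–C with sp³ C, no adjacent C=O → ether.
pendant –CH2OCH3: C–O–C linkage → ether.
pendant –CH2OH on an sp³ backbone C → alcohol.
–OH on an sp³ carbon → alcohol (secondary).
–C(=O)–O–C with C on the carbonyl side → ester.
C=C double bond → alkene.
–OH on an sp³ carbon → alcohol (secondary).
–COOH: carbonyl C bonded to –OH and C → carboxylic acid (the –OH is not a separate alcohol).
Ether appears at: CH(OCH3), CH(OCH3), CH(CH2OCH3) → 3.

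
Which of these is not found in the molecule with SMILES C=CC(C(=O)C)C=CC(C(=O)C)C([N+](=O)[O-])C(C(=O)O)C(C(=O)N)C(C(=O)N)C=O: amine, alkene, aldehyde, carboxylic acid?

aldehyde: present (CHO — terminal –CHO: carbonyl C bonded to H and C → aldehyde).
carboxylic acid: present (CH(COOH) — pendant –COOH: carbonyl C bonded to C and –OH → carboxylic acid).
alkene: present (CH2=CH — C=C double bond → alkene).
amine: absent. In CH(CONH2), the nitrogen is bonded directly to a carbonyl carbon, making it part of an amide, not a free amine.

amine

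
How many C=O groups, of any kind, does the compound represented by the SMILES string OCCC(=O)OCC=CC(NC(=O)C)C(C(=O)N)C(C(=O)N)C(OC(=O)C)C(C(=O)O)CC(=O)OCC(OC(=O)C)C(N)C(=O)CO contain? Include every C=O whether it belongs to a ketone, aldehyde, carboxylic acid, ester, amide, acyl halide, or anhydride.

9

CH2COOCH2: ester, 1 C=O (running total 1).
CH(NHCOCH3): amide, 1 C=O (running total 2).
CH(CONH2): amide, 1 C=O (running total 3).
CH(CONH2): amide, 1 C=O (running total 4).
CH(OCOCH3): ester, 1 C=O (running total 5).
CH(COOH): carboxylic acid, 1 C=O (running total 6).
CH2COOCH2: ester, 1 C=O (running total 7).
CH(OCOCH3): ester, 1 C=O (running total 8).
CO: ketone, 1 C=O (running total 9).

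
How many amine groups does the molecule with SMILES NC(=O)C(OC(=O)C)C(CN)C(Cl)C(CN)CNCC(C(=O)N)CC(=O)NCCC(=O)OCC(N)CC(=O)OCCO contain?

Working along the chain:
  H2NCO: –C(=O)NH2: carbonyl C bonded to C and to N → amide (the N is not a separate amine).
  CH(OCOCH3): pendant –OC(=O)CH3: an acyloxy group → ester.
  CH(CH2NH2): pendant –CH2NH2: N on sp³ C, no adjacent C=O → amine.
  CH(Cl): halogen on an sp³ carbon → alkyl halide.
  CH(CH2NH2): pendant –CH2NH2: N on sp³ C, no adjacent C=O → amine.
  CH2NHCH2: C–N–C with sp³ carbons and no adjacent C=O → amine (secondary).
  CH(CONH2): pendant –CONH2: carbonyl C bonded to C and N → amide.
  CH2CONHCH2: –C(=O)–N– linkage → amide (the N is not an amine).
  CH2COOCH2: –C(=O)–O–C with C on the carbonyl side → ester.
  CH(NH2): –NH2 on an sp³ carbon with no adjacent C=O → amine.
  CH2COOCH2: –C(=O)–O–C with C on the carbonyl side → ester.
  CH2OH: –OH on an sp³ carbon → alcohol.
Amine appears at: CH(CH2NH2), CH(CH2NH2), CH2NHCH2, CH(NH2) → 4.

4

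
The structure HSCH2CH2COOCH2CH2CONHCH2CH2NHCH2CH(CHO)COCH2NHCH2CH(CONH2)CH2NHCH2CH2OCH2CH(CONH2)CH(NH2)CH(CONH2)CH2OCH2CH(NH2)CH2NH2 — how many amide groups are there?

–SH on an sp³ carbon → thiol.
–C(=O)–O–C with C on the carbonyl side → ester.
–C(=O)–N– linkage → amide (the N is not an amine).
C–N–C with sp³ carbons and no adjacent C=O → amine (secondary).
pendant –CHO: carbonyl C bonded to C and H → aldehyde.
–C(=O)– with carbon on both sides → ketone.
C–N–C with sp³ carbons and no adjacent C=O → amine (secondary).
pendant –CONH2: carbonyl C bonded to C and N → amide.
C–N–C with sp³ carbons and no adjacent C=O → amine (secondary).
C–O–C with sp³ carbons on both sides and no adjacent C=O → ether.
pendant –CONH2: carbonyl C bonded to C and N → amide.
–NH2 on an sp³ carbon with no adjacent C=O → amine.
pendant –CONH2: carbonyl C bonded to C and N → amide.
C–O–C with sp³ carbons on both sides and no adjacent C=O → ether.
–NH2 on an sp³ carbon with no adjacent C=O → amine.
–NH2 on an sp³ carbon with no adjacent C=O → amine.
Amide appears at: CH2CONHCH2, CH(CONH2), CH(CONH2), CH(CONH2) → 4.

4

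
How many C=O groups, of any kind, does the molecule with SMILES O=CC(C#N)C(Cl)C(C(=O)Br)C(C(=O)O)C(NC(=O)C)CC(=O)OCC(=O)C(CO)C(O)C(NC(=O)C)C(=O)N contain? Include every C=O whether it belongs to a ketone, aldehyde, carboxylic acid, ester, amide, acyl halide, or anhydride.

8

OHC: aldehyde, 1 C=O (running total 1).
CH(COBr): acyl halide, 1 C=O (running total 2).
CH(COOH): carboxylic acid, 1 C=O (running total 3).
CH(NHCOCH3): amide, 1 C=O (running total 4).
CH2COOCH2: ester, 1 C=O (running total 5).
CO: ketone, 1 C=O (running total 6).
CH(NHCOCH3): amide, 1 C=O (running total 7).
CONH2: amide, 1 C=O (running total 8).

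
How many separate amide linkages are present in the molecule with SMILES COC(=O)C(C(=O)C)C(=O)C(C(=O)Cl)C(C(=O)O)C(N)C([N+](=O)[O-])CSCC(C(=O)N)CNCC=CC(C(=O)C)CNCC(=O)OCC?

1

CH3O–C(=O)–: carbonyl C bonded to C and to –OCH3 → ester (not ketone + ether).
pendant –COCH3: carbonyl C bonded to two carbons → ketone.
–C(=O)– with carbon on both sides → ketone.
pendant –C(=O)X: carbonyl C bonded to C and halogen → acyl halide.
pendant –COOH: carbonyl C bonded to C and –OH → carboxylic acid.
–NH2 on an sp³ carbon with no adjacent C=O → amine.
–NO2 on an sp³ carbon → nitro (the N=O is not a carbonyl).
C–S–C linkage → sulfide (thioether).
pendant –CONH2: carbonyl C bonded to C and N → amide.
C–N–C with sp³ carbons and no adjacent C=O → amine (secondary).
C=C double bond → alkene.
pendant –COCH3: carbonyl C bonded to two carbons → ketone.
C–N–C with sp³ carbons and no adjacent C=O → amine (secondary).
–C(=O)OCH2CH3: carbonyl C bonded to C and to –OEt → ester.
Amide appears at: CH(CONH2) → 1.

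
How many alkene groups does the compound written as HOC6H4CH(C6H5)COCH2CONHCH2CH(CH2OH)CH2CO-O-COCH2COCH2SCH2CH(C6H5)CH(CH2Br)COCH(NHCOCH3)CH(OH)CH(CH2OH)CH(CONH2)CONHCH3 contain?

0

–OH attached directly to an aromatic ring → phenol (not alcohol); the ring itself is an arene.
pendant –C6H5: benzene ring → arene.
–C(=O)– with carbon on both sides → ketone.
–C(=O)–N– linkage → amide (the N is not an amine).
pendant –CH2OH on an sp³ backbone C → alcohol.
two acyl groups sharing one oxygen, –C(=O)–O–C(=O)– → anhydride.
–C(=O)– with carbon on both sides → ketone.
C–S–C linkage → sulfide (thioether).
pendant –C6H5: benzene ring → arene.
pendant –CH2X: halogen on sp³ carbon → alkyl halide.
–C(=O)– with carbon on both sides → ketone.
pendant –NHC(=O)CH3: N bonded to a carbonyl → amide (not amine).
–OH on an sp³ carbon → alcohol (secondary).
pendant –CH2OH on an sp³ backbone C → alcohol.
pendant –CONH2: carbonyl C bonded to C and N → amide.
–C(=O)NHCH3: carbonyl C bonded to C and to N → amide (the N is not an amine).
No segment is a alkene: HOC6H4 is arene/phenol, not alkene; CH(C6H5) is arene, not alkene; CH(C6H5) is arene, not alkene. → 0.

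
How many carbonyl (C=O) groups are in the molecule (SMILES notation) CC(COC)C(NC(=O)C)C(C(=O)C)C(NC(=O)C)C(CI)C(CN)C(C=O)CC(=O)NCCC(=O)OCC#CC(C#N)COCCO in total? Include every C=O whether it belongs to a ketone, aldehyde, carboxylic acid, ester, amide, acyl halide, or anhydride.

CH(NHCOCH3): amide, 1 C=O (running total 1).
CH(COCH3): ketone, 1 C=O (running total 2).
CH(NHCOCH3): amide, 1 C=O (running total 3).
CH(CHO): aldehyde, 1 C=O (running total 4).
CH2CONHCH2: amide, 1 C=O (running total 5).
CH2COOCH2: ester, 1 C=O (running total 6).

6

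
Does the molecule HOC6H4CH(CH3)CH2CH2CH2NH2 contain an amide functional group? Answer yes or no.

–OH attached directly to an aromatic ring → phenol (not alcohol); the ring itself is an arene.
–NH2 on an sp³ carbon with no adjacent C=O → amine.
The groups actually present are: amine, arene, phenol.

no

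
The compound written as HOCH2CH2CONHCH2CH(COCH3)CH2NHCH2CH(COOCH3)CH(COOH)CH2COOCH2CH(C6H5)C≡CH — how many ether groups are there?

HO– on an sp³ carbon → alcohol.
–C(=O)–N– linkage → amide (the N is not an amine).
pendant –COCH3: carbonyl C bonded to two carbons → ketone.
C–N–C with sp³ carbons and no adjacent C=O → amine (secondary).
pendant –COOCH3: carbonyl C bonded to C and –OCH3 → ester.
pendant –COOH: carbonyl C bonded to C and –OH → carboxylic acid.
–C(=O)–O–C with C on the carbonyl side → ester.
pendant –C6H5: benzene ring → arene.
C≡C triple bond → alkyne.
No segment is a ether: HOCH2 is alcohol, not ether; CH(COOCH3) is ester, not ether; CH2COOCH2 is ester, not ether. → 0.

0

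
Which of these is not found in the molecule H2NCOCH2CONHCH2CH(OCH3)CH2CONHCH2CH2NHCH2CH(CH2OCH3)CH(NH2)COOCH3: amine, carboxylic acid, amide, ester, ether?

ester: present (COOCH3 — –C(=O)OCH3: carbonyl C bonded to C and to –OCH3 → ester (not ketone + ether)).
amine: present (CH2NHCH2 — C–N–C with sp³ carbons and no adjacent C=O → amine (secondary)).
amide: present (H2NCO — –C(=O)NH2: carbonyl C bonded to C and to N → amide (the N is not a separate amine)).
ether: present (CH(OCH3) — pendant –OCH3: C–O–C with sp³ C, no adjacent C=O → ether).
carboxylic acid: absent. In COOCH3, the acyl oxygen is bonded to carbon (–O–C), not to H, so this is an ester. In each of H2NCO and CH2CONHCH2, the carbonyl is bonded to nitrogen, not to –OH; that is an amide.

carboxylic acid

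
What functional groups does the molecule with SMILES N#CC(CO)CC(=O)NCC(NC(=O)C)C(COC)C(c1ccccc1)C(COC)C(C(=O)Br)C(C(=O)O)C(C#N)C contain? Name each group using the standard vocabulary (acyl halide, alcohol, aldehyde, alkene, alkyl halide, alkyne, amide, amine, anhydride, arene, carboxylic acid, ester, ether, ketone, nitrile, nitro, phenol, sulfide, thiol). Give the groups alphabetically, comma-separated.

acyl halide, alcohol, amide, arene, carboxylic acid, ether, nitrile

Taking each segment in turn:
  N≡C: N≡C–: carbon triple-bonded to nitrogen → nitrile.
  CH(CH2OH): pendant –CH2OH on an sp³ backbone C → alcohol.
  CH2CONHCH2: –C(=O)–N– linkage → amide (the N is not an amine).
  CH(NHCOCH3): pendant –NHC(=O)CH3: N bonded to a carbonyl → amide (not amine).
  CH(CH2OCH3): pendant –CH2OCH3: C–O–C linkage → ether.
  CH(C6H5): pendant –C6H5: benzene ring → arene.
  CH(CH2OCH3): pendant –CH2OCH3: C–O–C linkage → ether.
  CH(COBr): pendant –C(=O)X: carbonyl C bonded to C and halogen → acyl halide.
  CH(COOH): pendant –COOH: carbonyl C bonded to C and –OH → carboxylic acid.
  CH(CN): pendant –C≡N: nitrile.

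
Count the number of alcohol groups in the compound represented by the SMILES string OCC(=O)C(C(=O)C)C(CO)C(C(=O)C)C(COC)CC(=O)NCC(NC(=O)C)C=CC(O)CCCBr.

Working along the chain:
  HOCH2: HO– on an sp³ carbon → alcohol.
  CO: –C(=O)– with carbon on both sides → ketone.
  CH(COCH3): pendant –COCH3: carbonyl C bonded to two carbons → ketone.
  CH(CH2OH): pendant –CH2OH on an sp³ backbone C → alcohol.
  CH(COCH3): pendant –COCH3: carbonyl C bonded to two carbons → ketone.
  CH(CH2OCH3): pendant –CH2OCH3: C–O–C linkage → ether.
  CH2CONHCH2: –C(=O)–N– linkage → amide (the N is not an amine).
  CH(NHCOCH3): pendant –NHC(=O)CH3: N bonded to a carbonyl → amide (not amine).
  CH=CH: C=C double bond → alkene.
  CH(OH): –OH on an sp³ carbon → alcohol (secondary).
  CH2Br: halogen on an sp³ carbon → alkyl halide.
Alcohol appears at: HOCH2, CH(CH2OH), CH(OH) → 3.

3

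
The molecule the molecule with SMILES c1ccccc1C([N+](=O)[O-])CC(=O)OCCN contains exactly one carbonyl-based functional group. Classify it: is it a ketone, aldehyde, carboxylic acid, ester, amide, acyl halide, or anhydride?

The carbonyl is in the CH2COOCH2 segment: –C(=O)–O–C with C on the carbonyl side → ester.

ester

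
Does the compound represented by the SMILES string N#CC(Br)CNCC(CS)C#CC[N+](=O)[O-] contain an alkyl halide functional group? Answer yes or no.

N≡C–: carbon triple-bonded to nitrogen → nitrile.
halogen on an sp³ carbon → alkyl halide.
C–N–C with sp³ carbons and no adjacent C=O → amine (secondary).
pendant –CH2SH → thiol.
C≡C triple bond → alkyne.
–NO2 on carbon → nitro group.
The CH(Br) segment supplies the alkyl halide: halogen on an sp³ carbon → alkyl halide.

yes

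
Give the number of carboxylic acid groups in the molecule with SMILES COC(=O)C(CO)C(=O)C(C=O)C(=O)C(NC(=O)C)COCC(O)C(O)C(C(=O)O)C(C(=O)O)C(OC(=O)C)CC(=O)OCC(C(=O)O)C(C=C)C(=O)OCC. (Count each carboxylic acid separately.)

3

CH3O–C(=O)–: carbonyl C bonded to C and to –OCH3 → ester (not ketone + ether).
pendant –CH2OH on an sp³ backbone C → alcohol.
–C(=O)– with carbon on both sides → ketone.
pendant –CHO: carbonyl C bonded to C and H → aldehyde.
–C(=O)– with carbon on both sides → ketone.
pendant –NHC(=O)CH3: N bonded to a carbonyl → amide (not amine).
C–O–C with sp³ carbons on both sides and no adjacent C=O → ether.
–OH on an sp³ carbon → alcohol (secondary).
–OH on an sp³ carbon → alcohol (secondary).
pendant –COOH: carbonyl C bonded to C and –OH → carboxylic acid.
pendant –COOH: carbonyl C bonded to C and –OH → carboxylic acid.
pendant –OC(=O)CH3: an acyloxy group → ester.
–C(=O)–O–C with C on the carbonyl side → ester.
pendant –COOH: carbonyl C bonded to C and –OH → carboxylic acid.
pendant –CH=CH2: C=C double bond → alkene.
–C(=O)OCH2CH3: carbonyl C bonded to C and to –OEt → ester.
Carboxylic acid appears at: CH(COOH), CH(COOH), CH(COOH) → 3.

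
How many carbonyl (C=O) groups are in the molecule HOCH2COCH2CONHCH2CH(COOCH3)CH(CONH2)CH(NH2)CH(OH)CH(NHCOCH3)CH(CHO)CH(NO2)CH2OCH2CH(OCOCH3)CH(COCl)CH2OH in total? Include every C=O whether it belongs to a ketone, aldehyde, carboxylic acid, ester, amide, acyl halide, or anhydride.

8

CO: ketone, 1 C=O (running total 1).
CH2CONHCH2: amide, 1 C=O (running total 2).
CH(COOCH3): ester, 1 C=O (running total 3).
CH(CONH2): amide, 1 C=O (running total 4).
CH(NHCOCH3): amide, 1 C=O (running total 5).
CH(CHO): aldehyde, 1 C=O (running total 6).
CH(OCOCH3): ester, 1 C=O (running total 7).
CH(COCl): acyl halide, 1 C=O (running total 8).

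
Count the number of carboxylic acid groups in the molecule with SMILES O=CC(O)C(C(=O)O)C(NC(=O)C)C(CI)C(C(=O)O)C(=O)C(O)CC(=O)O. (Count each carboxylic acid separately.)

Working along the chain:
  OHC: terminal –CHO: carbonyl C bonded to H and C → aldehyde.
  CH(OH): –OH on an sp³ carbon → alcohol (secondary).
  CH(COOH): pendant –COOH: carbonyl C bonded to C and –OH → carboxylic acid.
  CH(NHCOCH3): pendant –NHC(=O)CH3: N bonded to a carbonyl → amide (not amine).
  CH(CH2I): pendant –CH2X: halogen on sp³ carbon → alkyl halide.
  CH(COOH): pendant –COOH: carbonyl C bonded to C and –OH → carboxylic acid.
  CO: –C(=O)– with carbon on both sides → ketone.
  CH(OH): –OH on an sp³ carbon → alcohol (secondary).
  COOH: –COOH: carbonyl C bonded to –OH and C → carboxylic acid (the –OH is not a separate alcohol).
Carboxylic acid appears at: CH(COOH), CH(COOH), COOH → 3.

3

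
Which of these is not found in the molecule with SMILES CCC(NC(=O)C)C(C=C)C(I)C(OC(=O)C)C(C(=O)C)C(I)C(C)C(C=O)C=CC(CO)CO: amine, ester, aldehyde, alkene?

amine

ester: present (CH(OCOCH3) — pendant –OC(=O)CH3: an acyloxy group → ester).
aldehyde: present (CH(CHO) — pendant –CHO: carbonyl C bonded to C and H → aldehyde).
alkene: present (CH(CH=CH2) — pendant –CH=CH2: C=C double bond → alkene).
amine: absent. In CH(NHCOCH3), the nitrogen is bonded directly to a carbonyl carbon, making it part of an amide, not a free amine.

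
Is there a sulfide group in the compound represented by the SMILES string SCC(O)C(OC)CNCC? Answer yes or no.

–SH on an sp³ carbon → thiol.
–OH on an sp³ carbon → alcohol (secondary).
pendant –OCH3: C–O–C with sp³ C, no adjacent C=O → ether.
C–N–C with sp³ carbons and no adjacent C=O → amine (secondary).
The groups actually present are: alcohol, amine, ether, thiol.

no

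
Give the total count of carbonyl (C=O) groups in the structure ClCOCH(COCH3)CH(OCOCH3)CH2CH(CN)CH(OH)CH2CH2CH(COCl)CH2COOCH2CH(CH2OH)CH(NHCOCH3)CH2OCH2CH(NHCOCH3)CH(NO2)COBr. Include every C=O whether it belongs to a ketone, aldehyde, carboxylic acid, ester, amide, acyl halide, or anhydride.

ClCO: acyl halide, 1 C=O (running total 1).
CH(COCH3): ketone, 1 C=O (running total 2).
CH(OCOCH3): ester, 1 C=O (running total 3).
CH(COCl): acyl halide, 1 C=O (running total 4).
CH2COOCH2: ester, 1 C=O (running total 5).
CH(NHCOCH3): amide, 1 C=O (running total 6).
CH(NHCOCH3): amide, 1 C=O (running total 7).
COBr: acyl halide, 1 C=O (running total 8).

8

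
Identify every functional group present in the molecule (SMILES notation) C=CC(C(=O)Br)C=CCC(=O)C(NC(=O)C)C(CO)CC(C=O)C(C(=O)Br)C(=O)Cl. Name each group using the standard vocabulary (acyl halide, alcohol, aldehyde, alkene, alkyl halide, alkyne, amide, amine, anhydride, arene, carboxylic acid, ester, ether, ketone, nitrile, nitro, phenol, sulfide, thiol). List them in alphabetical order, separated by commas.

Reading the structure from left to right:
  CH2=CH: C=C double bond → alkene.
  CH(COBr): pendant –C(=O)X: carbonyl C bonded to C and halogen → acyl halide.
  CH=CH: C=C double bond → alkene.
  CO: –C(=O)– with carbon on both sides → ketone.
  CH(NHCOCH3): pendant –NHC(=O)CH3: N bonded to a carbonyl → amide (not amine).
  CH(CH2OH): pendant –CH2OH on an sp³ backbone C → alcohol.
  CH(CHO): pendant –CHO: carbonyl C bonded to C and H → aldehyde.
  CH(COBr): pendant –C(=O)X: carbonyl C bonded to C and halogen → acyl halide.
  COCl: –C(=O)Cl: carbonyl C bonded to C and to a halogen → acyl halide (not alkyl halide).

acyl halide, alcohol, aldehyde, alkene, amide, ketone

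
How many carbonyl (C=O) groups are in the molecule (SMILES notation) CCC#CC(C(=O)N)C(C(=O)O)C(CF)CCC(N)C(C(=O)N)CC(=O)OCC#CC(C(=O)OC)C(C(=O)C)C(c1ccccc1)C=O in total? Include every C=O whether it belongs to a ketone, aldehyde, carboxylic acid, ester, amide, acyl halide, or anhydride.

7

CH(CONH2): amide, 1 C=O (running total 1).
CH(COOH): carboxylic acid, 1 C=O (running total 2).
CH(CONH2): amide, 1 C=O (running total 3).
CH2COOCH2: ester, 1 C=O (running total 4).
CH(COOCH3): ester, 1 C=O (running total 5).
CH(COCH3): ketone, 1 C=O (running total 6).
CHO: aldehyde, 1 C=O (running total 7).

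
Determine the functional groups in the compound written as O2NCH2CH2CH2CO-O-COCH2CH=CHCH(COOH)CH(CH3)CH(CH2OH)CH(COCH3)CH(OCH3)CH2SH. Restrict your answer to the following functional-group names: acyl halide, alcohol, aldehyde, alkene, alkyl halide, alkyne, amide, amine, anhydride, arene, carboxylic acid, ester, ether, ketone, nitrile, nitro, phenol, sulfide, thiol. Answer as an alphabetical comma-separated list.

–NO2 on carbon → nitro group.
two acyl groups sharing one oxygen, –C(=O)–O–C(=O)– → anhydride.
C=C double bond → alkene.
pendant –COOH: carbonyl C bonded to C and –OH → carboxylic acid.
pendant –CH2OH on an sp³ backbone C → alcohol.
pendant –COCH3: carbonyl C bonded to two carbons → ketone.
pendant –OCH3: C–O–C with sp³ C, no adjacent C=O → ether.
–SH on an sp³ carbon → thiol.

alcohol, alkene, anhydride, carboxylic acid, ether, ketone, nitro, thiol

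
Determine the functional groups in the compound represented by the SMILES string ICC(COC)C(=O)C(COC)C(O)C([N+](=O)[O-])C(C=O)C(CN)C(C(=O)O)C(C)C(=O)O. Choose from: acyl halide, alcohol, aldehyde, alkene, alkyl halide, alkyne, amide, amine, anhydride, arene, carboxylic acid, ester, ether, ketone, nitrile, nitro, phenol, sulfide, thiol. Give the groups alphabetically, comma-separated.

halogen on an sp³ carbon → alkyl halide.
pendant –CH2OCH3: C–O–C linkage → ether.
–C(=O)– with carbon on both sides → ketone.
pendant –CH2OCH3: C–O–C linkage → ether.
–OH on an sp³ carbon → alcohol (secondary).
–NO2 on an sp³ carbon → nitro (the N=O is not a carbonyl).
pendant –CHO: carbonyl C bonded to C and H → aldehyde.
pendant –CH2NH2: N on sp³ C, no adjacent C=O → amine.
pendant –COOH: carbonyl C bonded to C and –OH → carboxylic acid.
–COOH: carbonyl C bonded to –OH and C → carboxylic acid (the –OH is not a separate alcohol).

alcohol, aldehyde, alkyl halide, amine, carboxylic acid, ether, ketone, nitro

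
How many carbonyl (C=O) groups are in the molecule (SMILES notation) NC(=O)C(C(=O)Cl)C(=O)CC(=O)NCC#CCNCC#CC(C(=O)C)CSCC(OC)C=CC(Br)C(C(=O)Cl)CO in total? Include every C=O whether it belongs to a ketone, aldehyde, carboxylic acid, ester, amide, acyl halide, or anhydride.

6

H2NCO: amide, 1 C=O (running total 1).
CH(COCl): acyl halide, 1 C=O (running total 2).
CO: ketone, 1 C=O (running total 3).
CH2CONHCH2: amide, 1 C=O (running total 4).
CH(COCH3): ketone, 1 C=O (running total 5).
CH(COCl): acyl halide, 1 C=O (running total 6).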